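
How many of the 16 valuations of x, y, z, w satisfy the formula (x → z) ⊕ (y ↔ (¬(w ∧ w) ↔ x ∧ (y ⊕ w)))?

8

x  y  z  w  |  φ
1  1  1  1  |  0
1  1  1  0  |  0
1  1  0  1  |  1
1  1  0  0  |  1
1  0  1  1  |  0
1  0  1  0  |  0
1  0  0  1  |  1
1  0  0  0  |  1
0  1  1  1  |  0
0  1  1  0  |  1
0  1  0  1  |  0
0  1  0  0  |  1
0  0  1  1  |  1
0  0  1  0  |  0
0  0  0  1  |  1
0  0  0  0  |  0
The formula is true on 8 of the 16 rows.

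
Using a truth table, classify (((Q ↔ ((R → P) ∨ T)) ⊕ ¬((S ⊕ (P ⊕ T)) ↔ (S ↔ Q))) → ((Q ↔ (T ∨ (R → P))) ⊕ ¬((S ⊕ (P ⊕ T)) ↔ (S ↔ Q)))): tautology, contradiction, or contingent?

tautology

  P   |   Q   |   R   |   S   |   T   ||   φ  
 True |  True |  True |  True |  True ||  True
 True |  True |  True |  True | False ||  True
 True |  True |  True | False |  True ||  True
 True |  True |  True | False | False ||  True
 True |  True | False |  True |  True ||  True
 True |  True | False |  True | False ||  True
 True |  True | False | False |  True ||  True
 True |  True | False | False | False ||  True
 True | False |  True |  True |  True ||  True
 True | False |  True |  True | False ||  True
 True | False |  True | False |  True ||  True
 True | False |  True | False | False ||  True
 True | False | False |  True |  True ||  True
 True | False | False |  True | False ||  True
 True | False | False | False |  True ||  True
 True | False | False | False | False ||  True
False |  True |  True |  True |  True ||  True
False |  True |  True |  True | False ||  True
False |  True |  True | False |  True ||  True
False |  True |  True | False | False ||  True
False |  True | False |  True |  True ||  True
False |  True | False |  True | False ||  True
False |  True | False | False |  True ||  True
False |  True | False | False | False ||  True
False | False |  True |  True |  True ||  True
False | False |  True |  True | False ||  True
False | False |  True | False |  True ||  True
False | False |  True | False | False ||  True
False | False | False |  True |  True ||  True
False | False | False |  True | False ||  True
False | False | False | False |  True ||  True
False | False | False | False | False ||  True
Every row is True, so the formula is a tautology.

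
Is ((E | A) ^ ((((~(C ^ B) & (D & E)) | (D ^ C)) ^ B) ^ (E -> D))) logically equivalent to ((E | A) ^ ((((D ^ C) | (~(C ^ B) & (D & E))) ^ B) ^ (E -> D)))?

A  B  C  D  E  |  φ  ψ
0  0  0  0  0  |  1  1
0  0  0  0  1  |  1  1
0  0  0  1  0  |  0  0
0  0  0  1  1  |  1  1
0  0  1  0  0  |  0  0
0  0  1  0  1  |  0  0
0  0  1  1  0  |  1  1
0  0  1  1  1  |  0  0
0  1  0  0  0  |  0  0
0  1  0  0  1  |  0  0
0  1  0  1  0  |  1  1
0  1  0  1  1  |  0  0
0  1  1  0  0  |  1  1
0  1  1  0  1  |  1  1
0  1  1  1  0  |  0  0
0  1  1  1  1  |  0  0
1  0  0  0  0  |  0  0
1  0  0  0  1  |  1  1
1  0  0  1  0  |  1  1
1  0  0  1  1  |  1  1
1  0  1  0  0  |  1  1
1  0  1  0  1  |  0  0
1  0  1  1  0  |  0  0
1  0  1  1  1  |  0  0
1  1  0  0  0  |  1  1
1  1  0  0  1  |  0  0
1  1  0  1  0  |  0  0
1  1  0  1  1  |  0  0
1  1  1  0  0  |  0  0
1  1  1  0  1  |  1  1
1  1  1  1  0  |  1  1
1  1  1  1  1  |  0  0
The columns for φ and ψ agree on every row, so they are logically equivalent.

equivalent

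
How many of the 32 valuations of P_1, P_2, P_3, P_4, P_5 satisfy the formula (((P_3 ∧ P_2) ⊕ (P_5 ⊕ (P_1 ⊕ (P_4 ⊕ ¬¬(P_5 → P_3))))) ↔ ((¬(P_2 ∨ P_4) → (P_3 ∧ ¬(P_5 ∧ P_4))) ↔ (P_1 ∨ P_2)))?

20

P_1 | P_2 | P_3 | P_4 | P_5 | φ
--- | --- | --- | --- | --- | -
 T  |  T  |  T  |  T  |  T  | T
 T  |  T  |  T  |  T  |  F  | F
 T  |  T  |  T  |  F  |  T  | F
 T  |  T  |  T  |  F  |  F  | T
 T  |  T  |  F  |  T  |  T  | T
 T  |  T  |  F  |  T  |  F  | T
 T  |  T  |  F  |  F  |  T  | F
 T  |  T  |  F  |  F  |  F  | F
 T  |  F  |  T  |  T  |  T  | F
 T  |  F  |  T  |  T  |  F  | T
 T  |  F  |  T  |  F  |  T  | T
 T  |  F  |  T  |  F  |  F  | F
 T  |  F  |  F  |  T  |  T  | T
 T  |  F  |  F  |  T  |  F  | T
 T  |  F  |  F  |  F  |  T  | T
 T  |  F  |  F  |  F  |  F  | T
 F  |  T  |  T  |  T  |  T  | F
 F  |  T  |  T  |  T  |  F  | T
 F  |  T  |  T  |  F  |  T  | T
 F  |  T  |  T  |  F  |  F  | F
 F  |  T  |  F  |  T  |  T  | F
 F  |  T  |  F  |  T  |  F  | F
 F  |  T  |  F  |  F  |  T  | T
 F  |  T  |  F  |  F  |  F  | T
 F  |  F  |  T  |  T  |  T  | F
 F  |  F  |  T  |  T  |  F  | T
 F  |  F  |  T  |  F  |  T  | T
 F  |  F  |  T  |  F  |  F  | F
 F  |  F  |  F  |  T  |  T  | T
 F  |  F  |  F  |  T  |  F  | T
 F  |  F  |  F  |  F  |  T  | T
 F  |  F  |  F  |  F  |  F  | T
The formula is true on 20 of the 32 rows.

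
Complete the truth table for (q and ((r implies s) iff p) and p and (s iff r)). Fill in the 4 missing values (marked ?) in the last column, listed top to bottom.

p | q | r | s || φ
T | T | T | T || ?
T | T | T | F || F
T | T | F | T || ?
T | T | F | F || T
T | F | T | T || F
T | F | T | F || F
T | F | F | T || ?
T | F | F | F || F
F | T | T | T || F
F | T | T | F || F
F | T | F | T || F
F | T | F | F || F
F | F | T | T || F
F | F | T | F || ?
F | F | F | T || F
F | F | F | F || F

T, F, F, F

Row p=T, q=T, r=T, s=T: ((r implies s) iff p) = T, (s iff r) = T, so the formula = T.
Row p=T, q=T, r=F, s=T: ((r implies s) iff p) = T, (s iff r) = F, so the formula = F.
Row p=T, q=F, r=F, s=T: ((r implies s) iff p) = T, (s iff r) = F, so the formula = F.
Row p=F, q=F, r=T, s=F: ((r implies s) iff p) = T, (s iff r) = F, so the formula = F.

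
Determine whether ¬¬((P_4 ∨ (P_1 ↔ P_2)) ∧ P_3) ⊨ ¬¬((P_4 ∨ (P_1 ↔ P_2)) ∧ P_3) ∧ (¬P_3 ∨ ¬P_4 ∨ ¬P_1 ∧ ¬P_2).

P_1 | P_2 | P_3 | P_4 || φ | ψ
 T  |  T  |  T  |  T  || T | F
 T  |  T  |  T  |  F  || T | T
 T  |  T  |  F  |  T  || F | F
 T  |  T  |  F  |  F  || F | F
 T  |  F  |  T  |  T  || T | F
 T  |  F  |  T  |  F  || F | F
 T  |  F  |  F  |  T  || F | F
 T  |  F  |  F  |  F  || F | F
 F  |  T  |  T  |  T  || T | F
 F  |  T  |  T  |  F  || F | F
 F  |  T  |  F  |  T  || F | F
 F  |  T  |  F  |  F  || F | F
 F  |  F  |  T  |  T  || T | T
 F  |  F  |  T  |  F  || T | T
 F  |  F  |  F  |  T  || F | F
 F  |  F  |  F  |  F  || F | F
At P_1=T, P_2=T, P_3=T, P_4=T we have φ true but ψ false, so φ does not entail ψ.

no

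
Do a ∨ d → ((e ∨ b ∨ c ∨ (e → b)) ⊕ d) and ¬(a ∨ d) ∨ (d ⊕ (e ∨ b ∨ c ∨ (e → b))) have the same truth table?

a | b | c | d | e | φ | ψ
- | - | - | - | - | - | -
T | T | T | T | T | F | F
T | T | T | T | F | F | F
T | T | T | F | T | T | T
T | T | T | F | F | T | T
T | T | F | T | T | F | F
T | T | F | T | F | F | F
T | T | F | F | T | T | T
T | T | F | F | F | T | T
T | F | T | T | T | F | F
T | F | T | T | F | F | F
T | F | T | F | T | T | T
T | F | T | F | F | T | T
T | F | F | T | T | F | F
T | F | F | T | F | F | F
T | F | F | F | T | T | T
T | F | F | F | F | T | T
F | T | T | T | T | F | F
F | T | T | T | F | F | F
F | T | T | F | T | T | T
F | T | T | F | F | T | T
F | T | F | T | T | F | F
F | T | F | T | F | F | F
F | T | F | F | T | T | T
F | T | F | F | F | T | T
F | F | T | T | T | F | F
F | F | T | T | F | F | F
F | F | T | F | T | T | T
F | F | T | F | F | T | T
F | F | F | T | T | F | F
F | F | F | T | F | F | F
F | F | F | F | T | T | T
F | F | F | F | F | T | T
The columns for φ and ψ agree on every row, so they are logically equivalent.

equivalent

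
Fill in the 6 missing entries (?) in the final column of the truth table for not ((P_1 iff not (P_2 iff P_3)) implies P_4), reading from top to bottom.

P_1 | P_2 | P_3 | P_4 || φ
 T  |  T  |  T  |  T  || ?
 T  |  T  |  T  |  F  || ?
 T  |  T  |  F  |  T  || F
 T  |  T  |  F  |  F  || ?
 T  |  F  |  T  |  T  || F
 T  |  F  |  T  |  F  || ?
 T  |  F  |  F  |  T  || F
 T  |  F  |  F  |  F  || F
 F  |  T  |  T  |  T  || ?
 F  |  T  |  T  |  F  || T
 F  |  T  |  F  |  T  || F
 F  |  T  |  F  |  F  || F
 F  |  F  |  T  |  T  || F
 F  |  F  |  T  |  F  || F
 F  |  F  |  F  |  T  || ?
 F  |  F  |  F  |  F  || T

F, F, T, T, F, F

Row P_1=T, P_2=T, P_3=T, P_4=T: (P_1 iff not (P_2 iff P_3)) = F, ((P_1 iff not (P_2 iff P_3)) implies P_4) = T, so the formula = F.
Row P_1=T, P_2=T, P_3=T, P_4=F: (P_1 iff not (P_2 iff P_3)) = F, ((P_1 iff not (P_2 iff P_3)) implies P_4) = T, so the formula = F.
Row P_1=T, P_2=T, P_3=F, P_4=F: (P_1 iff not (P_2 iff P_3)) = T, ((P_1 iff not (P_2 iff P_3)) implies P_4) = F, so the formula = T.
Row P_1=T, P_2=F, P_3=T, P_4=F: (P_1 iff not (P_2 iff P_3)) = T, ((P_1 iff not (P_2 iff P_3)) implies P_4) = F, so the formula = T.
Row P_1=F, P_2=T, P_3=T, P_4=T: (P_1 iff not (P_2 iff P_3)) = T, ((P_1 iff not (P_2 iff P_3)) implies P_4) = T, so the formula = F.
Row P_1=F, P_2=F, P_3=F, P_4=T: (P_1 iff not (P_2 iff P_3)) = T, ((P_1 iff not (P_2 iff P_3)) implies P_4) = T, so the formula = F.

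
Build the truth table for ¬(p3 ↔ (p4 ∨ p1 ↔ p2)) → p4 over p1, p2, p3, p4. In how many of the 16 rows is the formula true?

p1  p2  p3  p4  |  (p4 ∨ p1)  ((p4 ∨ p1) ↔ p2)  (p3 ↔ ((p4 ∨ p1) ↔ p2))  ¬(p3 ↔ ((p4 ∨ p1) ↔ p2))  (¬(p3 ↔ ((p4 ∨ p1) ↔ p2)) → p4)
0   0   0   0   |      0             1                     0                        1                             0               
0   0   0   1   |      1             0                     1                        0                             1               
0   0   1   0   |      0             1                     1                        0                             1               
0   0   1   1   |      1             0                     0                        1                             1               
0   1   0   0   |      0             0                     1                        0                             1               
0   1   0   1   |      1             1                     0                        1                             1               
0   1   1   0   |      0             0                     0                        1                             0               
0   1   1   1   |      1             1                     1                        0                             1               
1   0   0   0   |      1             0                     1                        0                             1               
1   0   0   1   |      1             0                     1                        0                             1               
1   0   1   0   |      1             0                     0                        1                             0               
1   0   1   1   |      1             0                     0                        1                             1               
1   1   0   0   |      1             1                     0                        1                             0               
1   1   0   1   |      1             1                     0                        1                             1               
1   1   1   0   |      1             1                     1                        0                             1               
1   1   1   1   |      1             1                     1                        0                             1               
The formula is true on 12 of the 16 rows.

12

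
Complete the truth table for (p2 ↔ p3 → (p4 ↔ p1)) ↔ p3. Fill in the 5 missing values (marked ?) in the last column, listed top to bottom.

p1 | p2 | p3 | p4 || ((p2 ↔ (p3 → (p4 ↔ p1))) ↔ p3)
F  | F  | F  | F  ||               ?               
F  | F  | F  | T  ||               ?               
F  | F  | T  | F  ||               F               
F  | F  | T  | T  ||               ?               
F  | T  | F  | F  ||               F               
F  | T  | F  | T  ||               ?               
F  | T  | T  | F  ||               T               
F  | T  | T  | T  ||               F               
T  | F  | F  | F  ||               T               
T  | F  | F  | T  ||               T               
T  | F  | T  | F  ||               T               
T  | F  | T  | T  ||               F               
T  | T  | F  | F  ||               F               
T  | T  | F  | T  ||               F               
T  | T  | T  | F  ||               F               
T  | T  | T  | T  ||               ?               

T, T, T, F, T

Row p1=F, p2=F, p3=F, p4=F: (p2 ↔ p3 → (p4 ↔ p1)) = F, so ((p2 ↔ (p3 → (p4 ↔ p1))) ↔ p3) = T.
Row p1=F, p2=F, p3=F, p4=T: (p2 ↔ p3 → (p4 ↔ p1)) = F, so ((p2 ↔ (p3 → (p4 ↔ p1))) ↔ p3) = T.
Row p1=F, p2=F, p3=T, p4=T: (p2 ↔ p3 → (p4 ↔ p1)) = T, so ((p2 ↔ (p3 → (p4 ↔ p1))) ↔ p3) = T.
Row p1=F, p2=T, p3=F, p4=T: (p2 ↔ p3 → (p4 ↔ p1)) = T, so ((p2 ↔ (p3 → (p4 ↔ p1))) ↔ p3) = F.
Row p1=T, p2=T, p3=T, p4=T: (p2 ↔ p3 → (p4 ↔ p1)) = T, so ((p2 ↔ (p3 → (p4 ↔ p1))) ↔ p3) = T.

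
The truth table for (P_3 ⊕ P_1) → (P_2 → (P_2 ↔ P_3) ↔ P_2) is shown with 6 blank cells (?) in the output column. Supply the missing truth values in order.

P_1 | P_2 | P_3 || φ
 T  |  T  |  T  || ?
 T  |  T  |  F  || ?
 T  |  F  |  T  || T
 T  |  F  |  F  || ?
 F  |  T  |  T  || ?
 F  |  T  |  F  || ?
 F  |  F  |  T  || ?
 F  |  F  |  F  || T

T, F, F, T, T, F

Row P_1=T, P_2=T, P_3=T: (P_3 ⊕ P_1) = F, (P_2 → (P_2 ↔ P_3) ↔ P_2) = T, so the formula = T.
Row P_1=T, P_2=T, P_3=F: (P_3 ⊕ P_1) = T, (P_2 → (P_2 ↔ P_3) ↔ P_2) = F, so the formula = F.
Row P_1=T, P_2=F, P_3=F: (P_3 ⊕ P_1) = T, (P_2 → (P_2 ↔ P_3) ↔ P_2) = F, so the formula = F.
Row P_1=F, P_2=T, P_3=T: (P_3 ⊕ P_1) = T, (P_2 → (P_2 ↔ P_3) ↔ P_2) = T, so the formula = T.
Row P_1=F, P_2=T, P_3=F: (P_3 ⊕ P_1) = F, (P_2 → (P_2 ↔ P_3) ↔ P_2) = F, so the formula = T.
Row P_1=F, P_2=F, P_3=T: (P_3 ⊕ P_1) = T, (P_2 → (P_2 ↔ P_3) ↔ P_2) = F, so the formula = F.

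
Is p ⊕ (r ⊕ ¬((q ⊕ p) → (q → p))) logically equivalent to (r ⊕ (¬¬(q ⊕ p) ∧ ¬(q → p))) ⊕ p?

equivalent

p | q | r | φ | ψ
- | - | - | - | -
F | F | F | F | F
F | F | T | T | T
F | T | F | T | T
F | T | T | F | F
T | F | F | T | T
T | F | T | F | F
T | T | F | T | T
T | T | T | F | F
The columns for φ and ψ agree on every row, so they are logically equivalent.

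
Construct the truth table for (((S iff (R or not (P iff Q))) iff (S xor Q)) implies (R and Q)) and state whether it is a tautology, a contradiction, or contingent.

contingent

P | Q | R | S || φ
0 | 0 | 0 | 0 || 1
0 | 0 | 0 | 1 || 1
0 | 0 | 1 | 0 || 0
0 | 0 | 1 | 1 || 0
0 | 1 | 0 | 0 || 1
0 | 1 | 0 | 1 || 1
0 | 1 | 1 | 0 || 1
0 | 1 | 1 | 1 || 1
1 | 0 | 0 | 0 || 0
1 | 0 | 0 | 1 || 0
1 | 0 | 1 | 0 || 0
1 | 0 | 1 | 1 || 0
1 | 1 | 0 | 0 || 0
1 | 1 | 0 | 1 || 0
1 | 1 | 1 | 0 || 1
1 | 1 | 1 | 1 || 1
8 of 16 rows are 1, so the formula is contingent.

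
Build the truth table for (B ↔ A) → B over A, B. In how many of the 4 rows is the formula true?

3

A | B | (B ↔ A) | ((B ↔ A) → B)
- | - | ------- | -------------
1 | 1 |    1    |       1      
1 | 0 |    0    |       1      
0 | 1 |    0    |       1      
0 | 0 |    1    |       0      
The formula is true on 3 of the 4 rows.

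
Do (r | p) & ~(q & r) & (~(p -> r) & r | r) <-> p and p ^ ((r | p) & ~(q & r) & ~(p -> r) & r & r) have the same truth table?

not equivalent

  p   |   q   |   r   ||   φ   |   ψ  
 True |  True |  True || False |  True
 True |  True | False || False |  True
 True | False |  True ||  True |  True
 True | False | False || False |  True
False |  True |  True ||  True | False
False |  True | False ||  True | False
False | False |  True || False | False
False | False | False ||  True | False
The columns differ at p=True, q=True, r=True (φ=False, ψ=True), so they are not equivalent.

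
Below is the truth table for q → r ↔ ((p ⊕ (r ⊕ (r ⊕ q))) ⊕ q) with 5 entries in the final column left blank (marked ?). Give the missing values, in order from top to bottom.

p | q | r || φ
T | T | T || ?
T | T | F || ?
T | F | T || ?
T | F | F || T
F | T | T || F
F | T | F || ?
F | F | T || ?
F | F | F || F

T, F, T, T, F

Row p=T, q=T, r=T: (q → r) = T, ((p ⊕ (r ⊕ (r ⊕ q))) ⊕ q) = T, so the formula = T.
Row p=T, q=T, r=F: (q → r) = F, ((p ⊕ (r ⊕ (r ⊕ q))) ⊕ q) = T, so the formula = F.
Row p=T, q=F, r=T: (q → r) = T, ((p ⊕ (r ⊕ (r ⊕ q))) ⊕ q) = T, so the formula = T.
Row p=F, q=T, r=F: (q → r) = F, ((p ⊕ (r ⊕ (r ⊕ q))) ⊕ q) = F, so the formula = T.
Row p=F, q=F, r=T: (q → r) = T, ((p ⊕ (r ⊕ (r ⊕ q))) ⊕ q) = F, so the formula = F.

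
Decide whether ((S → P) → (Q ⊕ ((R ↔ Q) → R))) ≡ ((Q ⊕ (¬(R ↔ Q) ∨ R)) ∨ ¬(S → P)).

equivalent

  P      Q      R      S    |    φ      ψ  
False  False  False  False  |  False  False
False  False  False   True  |   True   True
False  False   True  False  |   True   True
False  False   True   True  |   True   True
False   True  False  False  |  False  False
False   True  False   True  |   True   True
False   True   True  False  |  False  False
False   True   True   True  |   True   True
 True  False  False  False  |  False  False
 True  False  False   True  |  False  False
 True  False   True  False  |   True   True
 True  False   True   True  |   True   True
 True   True  False  False  |  False  False
 True   True  False   True  |  False  False
 True   True   True  False  |  False  False
 True   True   True   True  |  False  False
The columns for φ and ψ agree on every row, so they are logically equivalent.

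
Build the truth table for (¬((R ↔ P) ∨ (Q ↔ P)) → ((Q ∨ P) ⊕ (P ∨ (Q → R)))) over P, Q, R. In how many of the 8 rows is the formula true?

6

P | Q | R | (R ↔ P) | (Q ↔ P) | ((R ↔ P) ∨ (Q ↔ P)) | ¬((R ↔ P) ∨ (Q ↔ P)) | (Q ∨ P) | (Q → R) | (P ∨ (Q → R)) | ((Q ∨ P) ⊕ (P ∨ (Q → R))) | φ
- | - | - | ------- | ------- | ------------------- | -------------------- | ------- | ------- | ------------- | ------------------------- | -
0 | 0 | 0 |    1    |    1    |          1          |          0           |    0    |    1    |       1       |             1             | 1
0 | 0 | 1 |    0    |    1    |          1          |          0           |    0    |    1    |       1       |             1             | 1
0 | 1 | 0 |    1    |    0    |          1          |          0           |    1    |    0    |       0       |             1             | 1
0 | 1 | 1 |    0    |    0    |          0          |          1           |    1    |    1    |       1       |             0             | 0
1 | 0 | 0 |    0    |    0    |          0          |          1           |    1    |    1    |       1       |             0             | 0
1 | 0 | 1 |    1    |    0    |          1          |          0           |    1    |    1    |       1       |             0             | 1
1 | 1 | 0 |    0    |    1    |          1          |          0           |    1    |    0    |       1       |             0             | 1
1 | 1 | 1 |    1    |    1    |          1          |          0           |    1    |    1    |       1       |             0             | 1
The formula is true on 6 of the 8 rows.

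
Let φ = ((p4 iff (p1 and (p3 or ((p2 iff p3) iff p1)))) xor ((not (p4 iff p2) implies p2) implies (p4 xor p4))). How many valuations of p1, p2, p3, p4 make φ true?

  p1  |   p2  |   p3  |   p4  ||   φ  
False | False | False | False ||  True
False | False | False |  True ||  True
False | False |  True | False ||  True
False | False |  True |  True ||  True
False |  True | False | False ||  True
False |  True | False |  True || False
False |  True |  True | False ||  True
False |  True |  True |  True || False
 True | False | False | False || False
 True | False | False |  True || False
 True | False |  True | False || False
 True | False |  True |  True || False
 True |  True | False | False ||  True
 True |  True | False |  True || False
 True |  True |  True | False || False
 True |  True |  True |  True ||  True
The formula is true on 8 of the 16 rows.

8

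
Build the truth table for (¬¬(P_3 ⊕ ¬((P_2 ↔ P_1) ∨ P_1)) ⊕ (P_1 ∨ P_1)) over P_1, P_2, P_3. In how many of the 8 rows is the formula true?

4

P_1  P_2  P_3  |  (P_2 ↔ P_1)  ((P_2 ↔ P_1) ∨ P_1)  ¬((P_2 ↔ P_1) ∨ P_1)  (P_3 ⊕ ¬((P_2 ↔ P_1) ∨ P_1))  (P_1 ∨ P_1)  φ
 T    T    T   |       T                T                    F                         T                     T       F
 T    T    F   |       T                T                    F                         F                     T       T
 T    F    T   |       F                T                    F                         T                     T       F
 T    F    F   |       F                T                    F                         F                     T       T
 F    T    T   |       F                F                    T                         F                     F       F
 F    T    F   |       F                F                    T                         T                     F       T
 F    F    T   |       T                T                    F                         T                     F       T
 F    F    F   |       T                T                    F                         F                     F       F
The formula is true on 4 of the 8 rows.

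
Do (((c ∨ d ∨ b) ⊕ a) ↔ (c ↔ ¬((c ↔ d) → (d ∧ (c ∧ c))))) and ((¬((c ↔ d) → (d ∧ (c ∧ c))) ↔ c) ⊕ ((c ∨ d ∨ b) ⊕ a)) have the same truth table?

not equivalent

a | b | c | d | φ | ψ
- | - | - | - | - | -
1 | 1 | 1 | 1 | 1 | 0
1 | 1 | 1 | 0 | 1 | 0
1 | 1 | 0 | 1 | 0 | 1
1 | 1 | 0 | 0 | 1 | 0
1 | 0 | 1 | 1 | 1 | 0
1 | 0 | 1 | 0 | 1 | 0
1 | 0 | 0 | 1 | 0 | 1
1 | 0 | 0 | 0 | 0 | 1
0 | 1 | 1 | 1 | 0 | 1
0 | 1 | 1 | 0 | 0 | 1
0 | 1 | 0 | 1 | 1 | 0
0 | 1 | 0 | 0 | 0 | 1
0 | 0 | 1 | 1 | 0 | 1
0 | 0 | 1 | 0 | 0 | 1
0 | 0 | 0 | 1 | 1 | 0
0 | 0 | 0 | 0 | 1 | 0
The columns differ at a=1, b=1, c=1, d=1 (φ=1, ψ=0), so they are not equivalent.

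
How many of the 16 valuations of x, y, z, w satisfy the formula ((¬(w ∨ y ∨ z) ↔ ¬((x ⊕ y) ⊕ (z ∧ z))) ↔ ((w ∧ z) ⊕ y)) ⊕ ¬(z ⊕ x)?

x  y  z  w  |  φ
F  F  F  F  |  T
F  F  F  T  |  F
F  F  T  F  |  F
F  F  T  T  |  T
F  T  F  F  |  F
F  T  F  T  |  F
F  T  T  F  |  F
F  T  T  T  |  T
T  F  F  F  |  T
T  F  F  T  |  F
T  F  T  F  |  F
T  F  T  T  |  T
T  T  F  F  |  F
T  T  F  T  |  F
T  T  T  F  |  F
T  T  T  T  |  T
The formula is true on 6 of the 16 rows.

6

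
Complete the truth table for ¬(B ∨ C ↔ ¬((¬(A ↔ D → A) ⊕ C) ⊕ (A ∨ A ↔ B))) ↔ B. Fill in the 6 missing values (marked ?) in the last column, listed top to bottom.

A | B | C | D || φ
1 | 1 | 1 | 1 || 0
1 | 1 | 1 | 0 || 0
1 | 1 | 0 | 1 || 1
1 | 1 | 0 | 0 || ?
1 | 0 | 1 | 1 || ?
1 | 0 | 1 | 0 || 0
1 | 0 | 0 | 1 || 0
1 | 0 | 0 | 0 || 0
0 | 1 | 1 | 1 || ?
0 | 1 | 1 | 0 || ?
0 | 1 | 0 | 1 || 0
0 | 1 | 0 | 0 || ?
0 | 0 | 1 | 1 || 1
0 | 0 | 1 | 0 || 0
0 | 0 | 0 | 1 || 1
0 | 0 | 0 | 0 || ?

1, 0, 1, 0, 1, 0

Row A=1, B=1, C=0, D=0: ¬(B ∨ C ↔ ¬((¬(A ↔ D → A) ⊕ C) ⊕ (A ∨ A ↔ B))) = 1, so the formula = 1.
Row A=1, B=0, C=1, D=1: ¬(B ∨ C ↔ ¬((¬(A ↔ D → A) ⊕ C) ⊕ (A ∨ A ↔ B))) = 1, so the formula = 0.
Row A=0, B=1, C=1, D=1: ¬(B ∨ C ↔ ¬((¬(A ↔ D → A) ⊕ C) ⊕ (A ∨ A ↔ B))) = 1, so the formula = 1.
Row A=0, B=1, C=1, D=0: ¬(B ∨ C ↔ ¬((¬(A ↔ D → A) ⊕ C) ⊕ (A ∨ A ↔ B))) = 0, so the formula = 0.
Row A=0, B=1, C=0, D=0: ¬(B ∨ C ↔ ¬((¬(A ↔ D → A) ⊕ C) ⊕ (A ∨ A ↔ B))) = 1, so the formula = 1.
Row A=0, B=0, C=0, D=0: ¬(B ∨ C ↔ ¬((¬(A ↔ D → A) ⊕ C) ⊕ (A ∨ A ↔ B))) = 1, so the formula = 0.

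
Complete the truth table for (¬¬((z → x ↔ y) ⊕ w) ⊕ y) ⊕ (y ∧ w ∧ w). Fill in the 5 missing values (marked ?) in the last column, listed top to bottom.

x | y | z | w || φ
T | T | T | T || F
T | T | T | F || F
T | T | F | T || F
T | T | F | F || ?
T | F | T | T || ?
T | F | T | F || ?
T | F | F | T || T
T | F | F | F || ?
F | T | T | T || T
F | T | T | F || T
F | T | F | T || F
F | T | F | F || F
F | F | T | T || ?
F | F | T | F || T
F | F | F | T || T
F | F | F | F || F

F, T, F, F, F

Row x=T, y=T, z=F, w=F: (¬¬((z → x ↔ y) ⊕ w) ⊕ y) = F, (y ∧ w ∧ w) = F, so the formula = F.
Row x=T, y=F, z=T, w=T: (¬¬((z → x ↔ y) ⊕ w) ⊕ y) = T, (y ∧ w ∧ w) = F, so the formula = T.
Row x=T, y=F, z=T, w=F: (¬¬((z → x ↔ y) ⊕ w) ⊕ y) = F, (y ∧ w ∧ w) = F, so the formula = F.
Row x=T, y=F, z=F, w=F: (¬¬((z → x ↔ y) ⊕ w) ⊕ y) = F, (y ∧ w ∧ w) = F, so the formula = F.
Row x=F, y=F, z=T, w=T: (¬¬((z → x ↔ y) ⊕ w) ⊕ y) = F, (y ∧ w ∧ w) = F, so the formula = F.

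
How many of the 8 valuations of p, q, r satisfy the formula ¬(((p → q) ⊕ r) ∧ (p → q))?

5

  p   |   q   |   r   || (p → q) | ((p → q) ⊕ r) | (((p → q) ⊕ r) ∧ (p → q)) | ¬(((p → q) ⊕ r) ∧ (p → q))
 True |  True |  True ||   True  |     False     |           False           |            True           
 True |  True | False ||   True  |      True     |            True           |           False           
 True | False |  True ||  False  |      True     |           False           |            True           
 True | False | False ||  False  |     False     |           False           |            True           
False |  True |  True ||   True  |     False     |           False           |            True           
False |  True | False ||   True  |      True     |            True           |           False           
False | False |  True ||   True  |     False     |           False           |            True           
False | False | False ||   True  |      True     |            True           |           False           
The formula is true on 5 of the 8 rows.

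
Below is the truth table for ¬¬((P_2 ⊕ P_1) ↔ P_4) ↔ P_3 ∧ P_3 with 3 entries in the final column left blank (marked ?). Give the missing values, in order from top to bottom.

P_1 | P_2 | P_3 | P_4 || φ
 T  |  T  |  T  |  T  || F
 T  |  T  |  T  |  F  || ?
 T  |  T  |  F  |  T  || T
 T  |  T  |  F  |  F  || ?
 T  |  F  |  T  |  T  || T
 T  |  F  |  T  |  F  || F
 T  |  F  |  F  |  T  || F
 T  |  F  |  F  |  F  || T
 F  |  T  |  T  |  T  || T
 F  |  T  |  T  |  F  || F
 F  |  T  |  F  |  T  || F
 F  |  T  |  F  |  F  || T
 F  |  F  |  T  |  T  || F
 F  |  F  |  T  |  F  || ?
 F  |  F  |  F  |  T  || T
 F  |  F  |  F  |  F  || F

T, F, T

Row P_1=T, P_2=T, P_3=T, P_4=F: ¬¬((P_2 ⊕ P_1) ↔ P_4) = T, (P_3 ∧ P_3) = T, so the formula = T.
Row P_1=T, P_2=T, P_3=F, P_4=F: ¬¬((P_2 ⊕ P_1) ↔ P_4) = T, (P_3 ∧ P_3) = F, so the formula = F.
Row P_1=F, P_2=F, P_3=T, P_4=F: ¬¬((P_2 ⊕ P_1) ↔ P_4) = T, (P_3 ∧ P_3) = T, so the formula = T.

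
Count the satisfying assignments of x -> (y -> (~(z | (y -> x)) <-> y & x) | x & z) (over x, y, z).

x  y  z     (y -> x)  (z | (y -> x))  ~(z | (y -> x))  (y & x)  (x & z)  φ
T  T  T        T            T                F            T        T     T
T  T  F        T            T                F            T        F     F
T  F  T        T            T                F            F        T     T
T  F  F        T            T                F            F        F     T
F  T  T        F            T                F            F        F     T
F  T  F        F            F                T            F        F     T
F  F  T        T            T                F            F        F     T
F  F  F        T            T                F            F        F     T
The formula is true on 7 of the 8 rows.

7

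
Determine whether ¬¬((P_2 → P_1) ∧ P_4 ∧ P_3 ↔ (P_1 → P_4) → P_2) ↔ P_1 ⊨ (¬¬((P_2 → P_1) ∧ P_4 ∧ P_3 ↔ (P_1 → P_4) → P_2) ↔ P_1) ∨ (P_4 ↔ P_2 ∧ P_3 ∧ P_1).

P_1 | P_2 | P_3 | P_4 | φ | ψ
--- | --- | --- | --- | - | -
 T  |  T  |  T  |  T  | T | T
 T  |  T  |  T  |  F  | F | F
 T  |  T  |  F  |  T  | F | F
 T  |  T  |  F  |  F  | F | T
 T  |  F  |  T  |  T  | F | F
 T  |  F  |  T  |  F  | F | T
 T  |  F  |  F  |  T  | T | T
 T  |  F  |  F  |  F  | F | T
 F  |  T  |  T  |  T  | T | T
 F  |  T  |  T  |  F  | T | T
 F  |  T  |  F  |  T  | T | T
 F  |  T  |  F  |  F  | T | T
 F  |  F  |  T  |  T  | T | T
 F  |  F  |  T  |  F  | F | T
 F  |  F  |  F  |  T  | F | F
 F  |  F  |  F  |  F  | F | T
In every row where φ is true, ψ is also true, so φ ⊨ ψ.

yes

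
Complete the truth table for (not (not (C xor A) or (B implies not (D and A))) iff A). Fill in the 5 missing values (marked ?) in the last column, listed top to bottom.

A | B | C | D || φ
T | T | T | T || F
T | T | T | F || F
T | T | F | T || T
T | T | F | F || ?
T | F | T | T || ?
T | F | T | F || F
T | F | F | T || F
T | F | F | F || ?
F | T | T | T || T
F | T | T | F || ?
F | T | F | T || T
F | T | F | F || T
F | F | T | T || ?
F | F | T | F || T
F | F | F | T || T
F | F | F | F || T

Row A=T, B=T, C=F, D=F: not (not (C xor A) or (B implies not (D and A))) = F, so the formula = F.
Row A=T, B=F, C=T, D=T: not (not (C xor A) or (B implies not (D and A))) = F, so the formula = F.
Row A=T, B=F, C=F, D=F: not (not (C xor A) or (B implies not (D and A))) = F, so the formula = F.
Row A=F, B=T, C=T, D=F: not (not (C xor A) or (B implies not (D and A))) = F, so the formula = T.
Row A=F, B=F, C=T, D=T: not (not (C xor A) or (B implies not (D and A))) = F, so the formula = T.

F, F, F, T, T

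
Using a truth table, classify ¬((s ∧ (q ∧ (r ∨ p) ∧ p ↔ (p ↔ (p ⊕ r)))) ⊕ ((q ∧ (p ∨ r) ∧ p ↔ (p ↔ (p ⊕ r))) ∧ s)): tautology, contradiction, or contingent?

p  q  r  s  |  (r ∨ p)  (q ∧ (r ∨ p) ∧ p)  (p ⊕ r)  (p ↔ (p ⊕ r))  (p ∨ r)  (q ∧ (p ∨ r) ∧ p)  φ
T  T  T  T  |     T             T             F           F           T             T          T
T  T  T  F  |     T             T             F           F           T             T          T
T  T  F  T  |     T             T             T           T           T             T          T
T  T  F  F  |     T             T             T           T           T             T          T
T  F  T  T  |     T             F             F           F           T             F          T
T  F  T  F  |     T             F             F           F           T             F          T
T  F  F  T  |     T             F             T           T           T             F          T
T  F  F  F  |     T             F             T           T           T             F          T
F  T  T  T  |     T             F             T           F           T             F          T
F  T  T  F  |     T             F             T           F           T             F          T
F  T  F  T  |     F             F             F           T           F             F          T
F  T  F  F  |     F             F             F           T           F             F          T
F  F  T  T  |     T             F             T           F           T             F          T
F  F  T  F  |     T             F             T           F           T             F          T
F  F  F  T  |     F             F             F           T           F             F          T
F  F  F  F  |     F             F             F           T           F             F          T
Every row is T, so the formula is a tautology.

tautology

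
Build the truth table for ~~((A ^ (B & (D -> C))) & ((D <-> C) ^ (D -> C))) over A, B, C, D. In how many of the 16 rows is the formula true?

A  B  C  D  |  (D -> C)  (B & (D -> C))  (A ^ (B & (D -> C)))  (D <-> C)  ((D <-> C) ^ (D -> C))  φ
1  1  1  1  |     1            1                  0                1                0             0
1  1  1  0  |     1            1                  0                0                1             0
1  1  0  1  |     0            0                  1                0                0             0
1  1  0  0  |     1            1                  0                1                0             0
1  0  1  1  |     1            0                  1                1                0             0
1  0  1  0  |     1            0                  1                0                1             1
1  0  0  1  |     0            0                  1                0                0             0
1  0  0  0  |     1            0                  1                1                0             0
0  1  1  1  |     1            1                  1                1                0             0
0  1  1  0  |     1            1                  1                0                1             1
0  1  0  1  |     0            0                  0                0                0             0
0  1  0  0  |     1            1                  1                1                0             0
0  0  1  1  |     1            0                  0                1                0             0
0  0  1  0  |     1            0                  0                0                1             0
0  0  0  1  |     0            0                  0                0                0             0
0  0  0  0  |     1            0                  0                1                0             0
The formula is true on 2 of the 16 rows.

2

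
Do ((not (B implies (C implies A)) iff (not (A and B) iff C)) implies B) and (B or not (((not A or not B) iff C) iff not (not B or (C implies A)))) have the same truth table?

equivalent

A  B  C  |  φ  ψ
T  T  T  |  T  T
T  T  F  |  T  T
T  F  T  |  T  T
T  F  F  |  F  F
F  T  T  |  T  T
F  T  F  |  T  T
F  F  T  |  T  T
F  F  F  |  F  F
The columns for φ and ψ agree on every row, so they are logically equivalent.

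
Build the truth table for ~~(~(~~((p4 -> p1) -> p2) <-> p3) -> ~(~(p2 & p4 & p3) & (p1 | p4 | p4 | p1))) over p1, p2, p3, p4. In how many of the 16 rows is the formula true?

10

p1 | p2 | p3 | p4 | φ
-- | -- | -- | -- | -
F  | F  | F  | F  | T
F  | F  | F  | T  | F
F  | F  | T  | F  | T
F  | F  | T  | T  | T
F  | T  | F  | F  | T
F  | T  | F  | T  | F
F  | T  | T  | F  | T
F  | T  | T  | T  | T
T  | F  | F  | F  | T
T  | F  | F  | T  | T
T  | F  | T  | F  | F
T  | F  | T  | T  | F
T  | T  | F  | F  | F
T  | T  | F  | T  | F
T  | T  | T  | F  | T
T  | T  | T  | T  | T
The formula is true on 10 of the 16 rows.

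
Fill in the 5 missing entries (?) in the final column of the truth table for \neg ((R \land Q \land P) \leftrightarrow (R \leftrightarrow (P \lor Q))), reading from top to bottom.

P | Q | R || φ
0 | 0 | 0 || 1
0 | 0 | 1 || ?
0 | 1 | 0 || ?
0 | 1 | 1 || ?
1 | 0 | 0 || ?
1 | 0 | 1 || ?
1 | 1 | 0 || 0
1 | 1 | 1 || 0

0, 0, 1, 0, 1

Row P=0, Q=0, R=1: (R \land Q \land P) = 0, (R \leftrightarrow (P \lor Q)) = 0, ((R \land Q \land P) \leftrightarrow (R \leftrightarrow (P \lor Q))) = 1, so the formula = 0.
Row P=0, Q=1, R=0: (R \land Q \land P) = 0, (R \leftrightarrow (P \lor Q)) = 0, ((R \land Q \land P) \leftrightarrow (R \leftrightarrow (P \lor Q))) = 1, so the formula = 0.
Row P=0, Q=1, R=1: (R \land Q \land P) = 0, (R \leftrightarrow (P \lor Q)) = 1, ((R \land Q \land P) \leftrightarrow (R \leftrightarrow (P \lor Q))) = 0, so the formula = 1.
Row P=1, Q=0, R=0: (R \land Q \land P) = 0, (R \leftrightarrow (P \lor Q)) = 0, ((R \land Q \land P) \leftrightarrow (R \leftrightarrow (P \lor Q))) = 1, so the formula = 0.
Row P=1, Q=0, R=1: (R \land Q \land P) = 0, (R \leftrightarrow (P \lor Q)) = 1, ((R \land Q \land P) \leftrightarrow (R \leftrightarrow (P \lor Q))) = 0, so the formula = 1.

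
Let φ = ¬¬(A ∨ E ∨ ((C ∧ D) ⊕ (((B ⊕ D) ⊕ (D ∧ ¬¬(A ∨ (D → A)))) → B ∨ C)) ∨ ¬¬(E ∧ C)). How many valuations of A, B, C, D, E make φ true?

29

A  B  C  D  E  |  φ
T  T  T  T  T  |  T
T  T  T  T  F  |  T
T  T  T  F  T  |  T
T  T  T  F  F  |  T
T  T  F  T  T  |  T
T  T  F  T  F  |  T
T  T  F  F  T  |  T
T  T  F  F  F  |  T
T  F  T  T  T  |  T
T  F  T  T  F  |  T
T  F  T  F  T  |  T
T  F  T  F  F  |  T
T  F  F  T  T  |  T
T  F  F  T  F  |  T
T  F  F  F  T  |  T
T  F  F  F  F  |  T
F  T  T  T  T  |  T
F  T  T  T  F  |  F
F  T  T  F  T  |  T
F  T  T  F  F  |  T
F  T  F  T  T  |  T
F  T  F  T  F  |  T
F  T  F  F  T  |  T
F  T  F  F  F  |  T
F  F  T  T  T  |  T
F  F  T  T  F  |  F
F  F  T  F  T  |  T
F  F  T  F  F  |  T
F  F  F  T  T  |  T
F  F  F  T  F  |  F
F  F  F  F  T  |  T
F  F  F  F  F  |  T
The formula is true on 29 of the 32 rows.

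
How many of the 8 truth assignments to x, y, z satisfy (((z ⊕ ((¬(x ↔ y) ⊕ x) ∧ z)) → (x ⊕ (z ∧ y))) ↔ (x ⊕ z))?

x | y | z || (x ↔ y) | ¬(x ↔ y) | (¬(x ↔ y) ⊕ x) | ((¬(x ↔ y) ⊕ x) ∧ z) | (z ⊕ ((¬(x ↔ y) ⊕ x) ∧ z)) | (z ∧ y) | (x ⊕ (z ∧ y)) | (x ⊕ z) | φ
F | F | F ||    T    |    F     |       F        |          F           |             F              |    F    |       F       |    F    | F
F | F | T ||    T    |    F     |       F        |          F           |             T              |    F    |       F       |    T    | F
F | T | F ||    F    |    T     |       T        |          F           |             F              |    F    |       F       |    F    | F
F | T | T ||    F    |    T     |       T        |          T           |             F              |    T    |       T       |    T    | T
T | F | F ||    F    |    T     |       F        |          F           |             F              |    F    |       T       |    T    | T
T | F | T ||    F    |    T     |       F        |          F           |             T              |    F    |       T       |    F    | F
T | T | F ||    T    |    F     |       T        |          F           |             F              |    F    |       T       |    T    | T
T | T | T ||    T    |    F     |       T        |          T           |             F              |    T    |       F       |    F    | F
The formula is true on 3 of the 8 rows.

3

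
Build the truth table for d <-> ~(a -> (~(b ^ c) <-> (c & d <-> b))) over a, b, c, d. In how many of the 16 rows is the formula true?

a | b | c | d || (b ^ c) | ~(b ^ c) | (c & d) | ((c & d) <-> b) | φ
F | F | F | F ||    F    |    T     |    F    |        T        | T
F | F | F | T ||    F    |    T     |    F    |        T        | F
F | F | T | F ||    T    |    F     |    F    |        T        | T
F | F | T | T ||    T    |    F     |    T    |        F        | F
F | T | F | F ||    T    |    F     |    F    |        F        | T
F | T | F | T ||    T    |    F     |    F    |        F        | F
F | T | T | F ||    F    |    T     |    F    |        F        | T
F | T | T | T ||    F    |    T     |    T    |        T        | F
T | F | F | F ||    F    |    T     |    F    |        T        | T
T | F | F | T ||    F    |    T     |    F    |        T        | F
T | F | T | F ||    T    |    F     |    F    |        T        | F
T | F | T | T ||    T    |    F     |    T    |        F        | F
T | T | F | F ||    T    |    F     |    F    |        F        | T
T | T | F | T ||    T    |    F     |    F    |        F        | F
T | T | T | F ||    F    |    T     |    F    |        F        | F
T | T | T | T ||    F    |    T     |    T    |        T        | F
The formula is true on 6 of the 16 rows.

6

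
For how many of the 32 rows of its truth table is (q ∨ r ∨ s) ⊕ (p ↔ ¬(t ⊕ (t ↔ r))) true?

p | q | r | s | t | φ
- | - | - | - | - | -
F | F | F | F | F | T
F | F | F | F | T | T
F | F | F | T | F | F
F | F | F | T | T | F
F | F | T | F | F | T
F | F | T | F | T | T
F | F | T | T | F | T
F | F | T | T | T | T
F | T | F | F | F | F
F | T | F | F | T | F
F | T | F | T | F | F
F | T | F | T | T | F
F | T | T | F | F | T
F | T | T | F | T | T
F | T | T | T | F | T
F | T | T | T | T | T
T | F | F | F | F | F
T | F | F | F | T | F
T | F | F | T | F | T
T | F | F | T | T | T
T | F | T | F | F | F
T | F | T | F | T | F
T | F | T | T | F | F
T | F | T | T | T | F
T | T | F | F | F | T
T | T | F | F | T | T
T | T | F | T | F | T
T | T | F | T | T | T
T | T | T | F | F | F
T | T | T | F | T | F
T | T | T | T | F | F
T | T | T | T | T | F
The formula is true on 16 of the 32 rows.

16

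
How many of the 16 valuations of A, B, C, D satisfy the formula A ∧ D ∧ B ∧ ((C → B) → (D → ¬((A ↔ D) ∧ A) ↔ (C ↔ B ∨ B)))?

1

A | B | C | D | (A ∧ D ∧ B) | (C → B) | (A ↔ D) | ((A ↔ D) ∧ A) | ¬((A ↔ D) ∧ A) | (D → ¬((A ↔ D) ∧ A)) | (B ∨ B) | (C ↔ (B ∨ B)) | φ
- | - | - | - | ----------- | ------- | ------- | ------------- | -------------- | -------------------- | ------- | ------------- | -
T | T | T | T |      T      |    T    |    T    |       T       |       F        |          F           |    T    |       T       | F
T | T | T | F |      F      |    T    |    F    |       F       |       T        |          T           |    T    |       T       | F
T | T | F | T |      T      |    T    |    T    |       T       |       F        |          F           |    T    |       F       | T
T | T | F | F |      F      |    T    |    F    |       F       |       T        |          T           |    T    |       F       | F
T | F | T | T |      F      |    F    |    T    |       T       |       F        |          F           |    F    |       F       | F
T | F | T | F |      F      |    F    |    F    |       F       |       T        |          T           |    F    |       F       | F
T | F | F | T |      F      |    T    |    T    |       T       |       F        |          F           |    F    |       T       | F
T | F | F | F |      F      |    T    |    F    |       F       |       T        |          T           |    F    |       T       | F
F | T | T | T |      F      |    T    |    F    |       F       |       T        |          T           |    T    |       T       | F
F | T | T | F |      F      |    T    |    T    |       F       |       T        |          T           |    T    |       T       | F
F | T | F | T |      F      |    T    |    F    |       F       |       T        |          T           |    T    |       F       | F
F | T | F | F |      F      |    T    |    T    |       F       |       T        |          T           |    T    |       F       | F
F | F | T | T |      F      |    F    |    F    |       F       |       T        |          T           |    F    |       F       | F
F | F | T | F |      F      |    F    |    T    |       F       |       T        |          T           |    F    |       F       | F
F | F | F | T |      F      |    T    |    F    |       F       |       T        |          T           |    F    |       T       | F
F | F | F | F |      F      |    T    |    T    |       F       |       T        |          T           |    F    |       T       | F
The formula is true on 1 of the 16 rows.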